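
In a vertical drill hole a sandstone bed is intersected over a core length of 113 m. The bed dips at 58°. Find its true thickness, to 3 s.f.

True thickness t = h · cos(dip) = 113 × cos 58°
t = 113 × 0.5299 = 59.881 m

59.9 m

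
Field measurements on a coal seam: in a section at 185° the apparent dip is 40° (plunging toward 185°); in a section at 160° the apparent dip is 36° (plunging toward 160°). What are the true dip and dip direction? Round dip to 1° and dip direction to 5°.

true dip 40°, dip direction 190°

Represent each trace as a vector plunging at its apparent dip toward its trend (east-north-up frame): v₁ = (-0.067, -0.763, -0.643), v₂ = (0.277, -0.760, -0.588).
The plane normal is n = v₁ × v₂ ∝ (-0.040, -0.217, 0.262).
tan δ = √(n_x²+n_y²)/n_z = 0.221/0.262, so δ = 40.1°.
Dip direction = atan2(-0.040, -0.217) = 190° (azimuth of n's horizontal projection).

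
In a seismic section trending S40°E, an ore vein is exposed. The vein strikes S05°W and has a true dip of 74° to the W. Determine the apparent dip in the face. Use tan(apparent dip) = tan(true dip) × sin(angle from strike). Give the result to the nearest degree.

68°

The section lies 45° from the strike.
tan α = tan 74° × sin 45° = 3.4874 × 0.7071 = 2.4660
apparent dip = arctan 2.4660 = 67.93°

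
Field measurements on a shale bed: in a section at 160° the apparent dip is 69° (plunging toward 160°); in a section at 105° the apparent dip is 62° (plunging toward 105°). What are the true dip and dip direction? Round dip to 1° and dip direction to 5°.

true dip 69°, dip direction 150°

The two traces are lines in the plane: v₁ = (sin 160°·cos 69°, cos 160°·cos 69°, −sin 69°), v₂ = (sin 105°·cos 62°, cos 105°·cos 62°, −sin 62°).
n = v₁ × v₂ = (0.184, -0.315, 0.138) (taken with n_z > 0).
Dip δ = arctan(|n_h|/n_z) = arctan(0.365/0.138) = 69.3°.
The horizontal component of n points toward azimuth atan2(n_x, n_y) = 150°, the dip direction.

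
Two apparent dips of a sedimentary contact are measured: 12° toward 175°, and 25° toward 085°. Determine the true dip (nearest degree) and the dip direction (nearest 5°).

The two traces are lines in the plane: v₁ = (sin 175°·cos 12°, cos 175°·cos 12°, −sin 12°), v₂ = (sin 85°·cos 25°, cos 85°·cos 25°, −sin 25°).
The plane normal is n = v₁ × v₂ ∝ (0.428, -0.152, 0.887).
Dip δ = arctan(|n_h|/n_z) = arctan(0.454/0.887) = 27.1°.
Dip direction = azimuth of (n_x, n_y) = atan2(0.428, -0.152) = 110°.

true dip 27°, dip direction 110°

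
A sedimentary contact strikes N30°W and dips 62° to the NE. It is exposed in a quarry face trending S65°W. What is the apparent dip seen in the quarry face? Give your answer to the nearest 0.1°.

61.9°

The section lies 85° from the strike.
tan(apparent dip) = tan 62° · sin 85° = 1.8736
apparent dip = arctan 1.8736 = 61.91°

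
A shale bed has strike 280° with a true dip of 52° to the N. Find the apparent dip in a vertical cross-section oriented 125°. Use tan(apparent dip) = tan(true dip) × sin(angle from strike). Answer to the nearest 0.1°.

Angle between strike (280°) and section (125°): β = 25°.
tan α = tan 52° × sin 25° = 1.2799 × 0.4226 = 0.5409
α = arctan(0.5409) = 28.41°

28.4°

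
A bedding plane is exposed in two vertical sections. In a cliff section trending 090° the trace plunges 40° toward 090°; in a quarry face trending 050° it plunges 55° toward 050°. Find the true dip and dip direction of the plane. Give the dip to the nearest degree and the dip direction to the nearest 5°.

The two traces are lines in the plane: v₁ = (sin 90°·cos 40°, cos 90°·cos 40°, −sin 40°), v₂ = (sin 50°·cos 55°, cos 50°·cos 55°, −sin 55°).
Cross product v₁ × v₂ gives the pole to the plane: n ∝ (0.237, 0.345, 0.282).
tan δ = √(n_x²+n_y²)/n_z = 0.419/0.282, so δ = 56.0°.
Dip direction = atan2(0.237, 0.345) = 34° (azimuth of n's horizontal projection).

true dip 56°, dip direction 035°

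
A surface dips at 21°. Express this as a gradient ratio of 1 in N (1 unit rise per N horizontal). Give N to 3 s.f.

1 : N means tan θ = 1/N, so N = 1/tan 21° = 1/0.3839

1 in 2.61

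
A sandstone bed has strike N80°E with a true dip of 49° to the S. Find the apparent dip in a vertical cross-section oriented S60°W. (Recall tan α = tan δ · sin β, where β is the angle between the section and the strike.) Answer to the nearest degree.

The section lies 20° from the strike.
tan α = tan 49° × sin 20° = 1.1504 × 0.3420 = 0.3934
α = arctan(0.3934) = 21.48°

21°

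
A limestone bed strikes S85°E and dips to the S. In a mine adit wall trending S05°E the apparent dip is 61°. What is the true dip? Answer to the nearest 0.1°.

61.4°

β = acute angle between strike S85°E and section S05°E = 80°.
tan δ = tan α / sin β = tan 61° / sin 80° = 1.8040 / 0.9848 = 1.8319
δ = arctan(1.8319) = 61.37°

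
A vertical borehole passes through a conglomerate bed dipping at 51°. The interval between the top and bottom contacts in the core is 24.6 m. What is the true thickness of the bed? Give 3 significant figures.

15.5 m

True thickness t = h · cos(dip) = 24.6 × cos 51°
t = 24.6 × 0.6293 = 15.481 m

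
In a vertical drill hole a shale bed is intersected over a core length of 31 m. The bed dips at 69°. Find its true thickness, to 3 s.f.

True thickness t = h · cos(dip) = 31 × cos 69°
t = 31 × 0.3584 = 11.109 m

11.1 m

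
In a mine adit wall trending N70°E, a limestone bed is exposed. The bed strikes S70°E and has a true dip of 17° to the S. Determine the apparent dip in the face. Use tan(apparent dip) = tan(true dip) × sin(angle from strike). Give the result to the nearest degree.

11°

The strike is S70°E and the section trends N70°E; the acute angle between them is β = 40°.
tan α = tan 17° × sin 40° = 0.3057 × 0.6428 = 0.1965
α = arctan(0.1965) = 11.12°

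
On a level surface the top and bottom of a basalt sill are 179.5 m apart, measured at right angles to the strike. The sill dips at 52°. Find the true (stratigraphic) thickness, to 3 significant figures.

True thickness t = w · sin(dip) = 179.5 × sin 52°
t = 179.5 × 0.7880 = 141.448 m

141 m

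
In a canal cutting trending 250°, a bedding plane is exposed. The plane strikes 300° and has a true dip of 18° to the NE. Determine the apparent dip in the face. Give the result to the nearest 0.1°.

14.0°

The strike is 300° and the section trends 250°; the acute angle between them is β = 50°.
tan(apparent dip) = tan 18° · sin 50° = 0.2489
α = arctan(0.2489) = 13.98°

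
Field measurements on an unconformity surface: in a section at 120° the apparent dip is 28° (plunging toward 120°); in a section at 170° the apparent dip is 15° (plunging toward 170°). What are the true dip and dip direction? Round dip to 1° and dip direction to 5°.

Represent each trace as a vector plunging at its apparent dip toward its trend (east-north-up frame): v₁ = (0.765, -0.441, -0.469), v₂ = (0.168, -0.951, -0.259).
n = v₁ × v₂ = (0.332, -0.119, 0.653) (taken with n_z > 0).
tan δ = √(n_x²+n_y²)/n_z = 0.353/0.653, so δ = 28.4°.
The horizontal component of n points toward azimuth atan2(n_x, n_y) = 110°, the dip direction.

true dip 28°, dip direction 110°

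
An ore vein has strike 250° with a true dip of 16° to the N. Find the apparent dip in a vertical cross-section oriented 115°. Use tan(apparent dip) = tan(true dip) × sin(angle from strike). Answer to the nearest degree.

The strike is 250° and the section trends 115°; the acute angle between them is β = 45°.
tan(apparent dip) = tan 16° · sin 45° = 0.2028
α = arctan(0.2028) = 11.46°

11°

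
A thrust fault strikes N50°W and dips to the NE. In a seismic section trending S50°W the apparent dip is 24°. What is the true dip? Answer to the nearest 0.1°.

24.3°

The section is 80° from the strike.
tan δ = tan α / sin β = tan 24° / sin 80° = 0.4452 / 0.9848 = 0.4521
δ = arctan(0.4521) = 24.33°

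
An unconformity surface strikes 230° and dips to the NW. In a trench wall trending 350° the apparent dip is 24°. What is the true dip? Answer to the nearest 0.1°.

β = acute angle between strike 230° and section 350° = 60°.
tan δ = tan α / sin β = tan 24° / sin 60° = 0.4452 / 0.8660 = 0.5141
δ = arctan(0.5141) = 27.21°

27.2°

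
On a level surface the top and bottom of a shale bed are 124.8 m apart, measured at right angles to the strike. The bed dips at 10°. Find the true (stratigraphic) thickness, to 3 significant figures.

True thickness t = w · sin(dip) = 124.8 × sin 10°
t = 124.8 × 0.1736 = 21.671 m

21.7 m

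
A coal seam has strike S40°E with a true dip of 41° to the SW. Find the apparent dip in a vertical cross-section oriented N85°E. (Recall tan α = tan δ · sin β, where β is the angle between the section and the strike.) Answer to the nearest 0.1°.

The strike is S40°E and the section trends N85°E; the acute angle between them is β = 55°.
tan(apparent dip) = tan 41° · sin 55° = 0.7121
α = arctan(0.7121) = 35.45°

35.5°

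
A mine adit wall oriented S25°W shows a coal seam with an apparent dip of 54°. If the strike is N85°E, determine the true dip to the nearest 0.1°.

57.8°

β = acute angle between strike N85°E and section S25°W = 60°.
tan(true dip) = tan 54° / sin 60° = 1.5893
δ = arctan(1.5893) = 57.82°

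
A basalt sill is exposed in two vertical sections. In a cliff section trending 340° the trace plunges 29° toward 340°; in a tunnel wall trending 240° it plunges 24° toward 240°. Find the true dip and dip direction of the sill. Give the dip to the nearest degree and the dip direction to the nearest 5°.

The two traces are lines in the plane: v₁ = (sin 340°·cos 29°, cos 340°·cos 29°, −sin 29°), v₂ = (sin 240°·cos 24°, cos 240°·cos 24°, −sin 24°).
n = v₁ × v₂ = (-0.556, 0.262, 0.787) (taken with n_z > 0).
tan δ = √(n_x²+n_y²)/n_z = 0.614/0.787, so δ = 38.0°.
Dip direction = azimuth of (n_x, n_y) = atan2(-0.556, 0.262) = 295°.

true dip 38°, dip direction 295°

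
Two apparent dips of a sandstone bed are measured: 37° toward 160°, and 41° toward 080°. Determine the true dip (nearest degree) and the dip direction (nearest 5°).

Represent each trace as a vector plunging at its apparent dip toward its trend (east-north-up frame): v₁ = (0.273, -0.750, -0.602), v₂ = (0.743, 0.131, -0.656).
n = v₁ × v₂ = (0.571, -0.268, 0.594) (taken with n_z > 0).
Dip δ = arctan(|n_h|/n_z) = arctan(0.631/0.594) = 46.8°.
Dip direction = atan2(0.571, -0.268) = 115° (azimuth of n's horizontal projection).

true dip 47°, dip direction 115°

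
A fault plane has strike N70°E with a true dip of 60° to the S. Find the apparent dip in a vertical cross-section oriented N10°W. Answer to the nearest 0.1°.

59.6°

Angle between strike (N70°E) and section (N10°W): β = 80°.
tan(apparent dip) = tan 60° · sin 80° = 1.7057
apparent dip = arctan 1.7057 = 59.62°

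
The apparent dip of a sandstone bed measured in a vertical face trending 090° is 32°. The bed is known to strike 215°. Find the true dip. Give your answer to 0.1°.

37.3°

The section is 55° from the strike.
tan(true dip) = tan 32° / sin 55° = 0.7628
δ = arctan(0.7628) = 37.34°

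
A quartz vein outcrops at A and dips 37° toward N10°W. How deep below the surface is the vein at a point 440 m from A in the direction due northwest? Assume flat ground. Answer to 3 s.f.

272 m

The hole lies 35° from the dip direction, so the down-dip offset is 440 × cos 35° = 360.43 m.
Depth = down-dip offset × tan(dip) = 360.43 × tan 37° = 360.43 × 0.7536
Depth = 271.60 m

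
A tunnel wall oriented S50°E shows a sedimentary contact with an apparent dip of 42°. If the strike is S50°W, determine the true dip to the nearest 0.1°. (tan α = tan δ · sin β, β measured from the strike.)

42.4°

β = acute angle between strike S50°W and section S50°E = 80°.
tan δ = tan α / sin β = tan 42° / sin 80° = 0.9004 / 0.9848 = 0.9143
δ = arctan(0.9143) = 42.44°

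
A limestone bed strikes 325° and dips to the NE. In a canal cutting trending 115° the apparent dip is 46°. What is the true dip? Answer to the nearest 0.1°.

64.2°

The section is 30° from the strike.
tan δ = tan α / sin β = tan 46° / sin 30° = 1.0355 / 0.5000 = 2.0711
δ = arctan(2.0711) = 64.23°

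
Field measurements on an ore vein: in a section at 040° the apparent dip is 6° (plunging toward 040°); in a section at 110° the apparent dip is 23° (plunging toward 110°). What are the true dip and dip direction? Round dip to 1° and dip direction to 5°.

Each apparent-dip line lies in the plane. As unit vectors (x east, y north, z up), v₁ plunges 6°→040° and v₂ plunges 23°→110°.
n = v₁ × v₂ = (0.331, -0.159, 0.860) (taken with n_z > 0).
True dip = arccos(n_z / |n|) = arccos(0.9198) = 23.1°.
Dip direction = azimuth of (n_x, n_y) = atan2(0.331, -0.159) = 116°.

true dip 23°, dip direction 115°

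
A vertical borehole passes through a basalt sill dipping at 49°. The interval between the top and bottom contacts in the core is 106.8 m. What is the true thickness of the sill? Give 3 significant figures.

70.1 m

True thickness t = h · cos(dip) = 106.8 × cos 49°
t = 106.8 × 0.6561 = 70.067 m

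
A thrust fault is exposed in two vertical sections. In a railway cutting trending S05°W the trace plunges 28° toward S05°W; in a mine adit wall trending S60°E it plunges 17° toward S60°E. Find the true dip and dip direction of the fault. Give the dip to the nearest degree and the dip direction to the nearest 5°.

The two traces are lines in the plane: v₁ = (sin 185°·cos 28°, cos 185°·cos 28°, −sin 28°), v₂ = (sin 120°·cos 17°, cos 120°·cos 17°, −sin 17°).
Cross product v₁ × v₂ gives the pole to the plane: n ∝ (0.033, -0.411, 0.765).
Dip δ = arctan(|n_h|/n_z) = arctan(0.413/0.765) = 28.3°.
The horizontal component of n points toward azimuth atan2(n_x, n_y) = 175°, the dip direction.

true dip 28°, dip direction 175°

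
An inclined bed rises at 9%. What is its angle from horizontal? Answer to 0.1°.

tan θ = 9/100 = 0.0900
θ = arctan(0.0900) = 5.14°

5.1°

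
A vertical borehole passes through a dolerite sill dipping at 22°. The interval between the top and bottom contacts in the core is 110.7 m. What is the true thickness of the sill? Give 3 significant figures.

103 m

True thickness t = h · cos(dip) = 110.7 × cos 22°
t = 110.7 × 0.9272 = 102.639 m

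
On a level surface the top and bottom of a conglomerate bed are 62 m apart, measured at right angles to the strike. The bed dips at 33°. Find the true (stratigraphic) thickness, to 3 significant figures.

33.8 m

True thickness t = w · sin(dip) = 62 × sin 33°
t = 62 × 0.5446 = 33.768 m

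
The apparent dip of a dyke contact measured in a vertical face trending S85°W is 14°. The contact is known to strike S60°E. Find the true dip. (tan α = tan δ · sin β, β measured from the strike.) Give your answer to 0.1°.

The section is 35° from the strike.
tan(true dip) = tan 14° / sin 35° = 0.4347
true dip = arctan 0.4347 = 23.49°

23.5°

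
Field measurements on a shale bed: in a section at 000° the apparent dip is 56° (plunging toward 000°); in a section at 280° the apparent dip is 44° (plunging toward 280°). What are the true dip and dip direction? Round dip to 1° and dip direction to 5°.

true dip 59°, dip direction 335°

The two traces are lines in the plane: v₁ = (sin 0°·cos 56°, cos 0°·cos 56°, −sin 56°), v₂ = (sin 280°·cos 44°, cos 280°·cos 44°, −sin 44°).
Cross product v₁ × v₂ gives the pole to the plane: n ∝ (-0.285, 0.587, 0.396).
tan δ = √(n_x²+n_y²)/n_z = 0.653/0.396, so δ = 58.7°.
Dip direction = atan2(-0.285, 0.587) = 334° (azimuth of n's horizontal projection).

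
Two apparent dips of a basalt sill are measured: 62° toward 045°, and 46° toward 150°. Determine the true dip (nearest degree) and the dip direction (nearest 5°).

true dip 68°, dip direction 085°

Represent each trace as a vector plunging at its apparent dip toward its trend (east-north-up frame): v₁ = (0.332, 0.332, -0.883), v₂ = (0.347, -0.602, -0.719).
The plane normal is n = v₁ × v₂ ∝ (0.770, 0.068, 0.315).
tan δ = √(n_x²+n_y²)/n_z = 0.773/0.315, so δ = 67.8°.
Dip direction = azimuth of (n_x, n_y) = atan2(0.770, 0.068) = 85°.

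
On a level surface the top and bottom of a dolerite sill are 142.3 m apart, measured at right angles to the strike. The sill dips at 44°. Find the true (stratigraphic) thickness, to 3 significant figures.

True thickness t = w · sin(dip) = 142.3 × sin 44°
t = 142.3 × 0.6947 = 98.850 m

98.8 m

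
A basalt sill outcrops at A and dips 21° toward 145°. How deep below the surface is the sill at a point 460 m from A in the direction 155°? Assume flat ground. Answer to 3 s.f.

174 m

The hole lies 10° from the dip direction, so the down-dip offset is 460 × cos 10° = 453.01 m.
Depth = down-dip offset × tan(dip) = 453.01 × tan 21° = 453.01 × 0.3839
Depth = 173.89 m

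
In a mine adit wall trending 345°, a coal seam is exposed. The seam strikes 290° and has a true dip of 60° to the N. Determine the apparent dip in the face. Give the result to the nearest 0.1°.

Angle between strike (290°) and section (345°): β = 55°.
tan α = tan 60° × sin 55° = 1.7321 × 0.8192 = 1.4188
apparent dip = arctan 1.4188 = 54.82°

54.8°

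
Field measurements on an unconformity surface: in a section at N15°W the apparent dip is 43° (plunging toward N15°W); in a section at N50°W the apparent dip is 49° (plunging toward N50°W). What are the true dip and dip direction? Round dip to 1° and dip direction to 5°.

true dip 49°, dip direction 310°

Each apparent-dip line lies in the plane. As unit vectors (x east, y north, z up), v₁ plunges 43°→N15°W and v₂ plunges 49°→N50°W.
n = v₁ × v₂ = (-0.246, 0.200, 0.275) (taken with n_z > 0).
tan δ = √(n_x²+n_y²)/n_z = 0.317/0.275, so δ = 49.0°.
The horizontal component of n points toward azimuth atan2(n_x, n_y) = 309°, the dip direction.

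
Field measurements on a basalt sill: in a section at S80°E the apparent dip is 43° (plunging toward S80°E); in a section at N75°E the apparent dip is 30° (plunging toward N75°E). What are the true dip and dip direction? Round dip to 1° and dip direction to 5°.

Represent each trace as a vector plunging at its apparent dip toward its trend (east-north-up frame): v₁ = (0.720, -0.127, -0.682), v₂ = (0.837, 0.224, -0.500).
Cross product v₁ × v₂ gives the pole to the plane: n ∝ (0.216, -0.210, 0.268).
tan δ = √(n_x²+n_y²)/n_z = 0.302/0.268, so δ = 48.4°.
The horizontal component of n points toward azimuth atan2(n_x, n_y) = 134°, the dip direction.

true dip 48°, dip direction 135°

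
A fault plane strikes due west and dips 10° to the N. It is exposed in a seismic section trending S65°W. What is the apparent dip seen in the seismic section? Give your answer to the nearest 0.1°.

4.3°

The section lies 25° from the strike.
tan α = tan 10° × sin 25° = 0.1763 × 0.4226 = 0.0745
apparent dip = arctan 0.0745 = 4.26°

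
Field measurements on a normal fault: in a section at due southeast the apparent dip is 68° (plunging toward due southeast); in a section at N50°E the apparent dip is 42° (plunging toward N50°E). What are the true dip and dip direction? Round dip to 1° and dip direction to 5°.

Represent each trace as a vector plunging at its apparent dip toward its trend (east-north-up frame): v₁ = (0.265, -0.265, -0.927), v₂ = (0.569, 0.478, -0.669).
The plane normal is n = v₁ × v₂ ∝ (0.620, -0.351, 0.277).
Dip δ = arctan(|n_h|/n_z) = arctan(0.712/0.277) = 68.7°.
The horizontal component of n points toward azimuth atan2(n_x, n_y) = 119°, the dip direction.

true dip 69°, dip direction 120°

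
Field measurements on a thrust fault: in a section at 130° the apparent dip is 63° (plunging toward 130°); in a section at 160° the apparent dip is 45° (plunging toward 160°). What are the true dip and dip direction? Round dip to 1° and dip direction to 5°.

true dip 67°, dip direction 095°

Represent each trace as a vector plunging at its apparent dip toward its trend (east-north-up frame): v₁ = (0.348, -0.292, -0.891), v₂ = (0.242, -0.664, -0.707).
The plane normal is n = v₁ × v₂ ∝ (0.386, -0.030, 0.161).
Dip δ = arctan(|n_h|/n_z) = arctan(0.387/0.161) = 67.5°.
The horizontal component of n points toward azimuth atan2(n_x, n_y) = 95°, the dip direction.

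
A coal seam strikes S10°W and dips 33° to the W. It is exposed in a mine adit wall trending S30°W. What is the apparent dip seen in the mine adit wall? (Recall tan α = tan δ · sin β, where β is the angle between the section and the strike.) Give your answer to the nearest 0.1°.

The section lies 20° from the strike.
tan α = tan 33° × sin 20° = 0.6494 × 0.3420 = 0.2221
apparent dip = arctan 0.2221 = 12.52°

12.5°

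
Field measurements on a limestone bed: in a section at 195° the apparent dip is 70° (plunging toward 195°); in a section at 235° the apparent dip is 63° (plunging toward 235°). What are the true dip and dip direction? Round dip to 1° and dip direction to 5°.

Each apparent-dip line lies in the plane. As unit vectors (x east, y north, z up), v₁ plunges 70°→195° and v₂ plunges 63°→235°.
n = v₁ × v₂ = (-0.050, -0.271, 0.100) (taken with n_z > 0).
Dip δ = arctan(|n_h|/n_z) = arctan(0.275/0.100) = 70.1°.
Dip direction = azimuth of (n_x, n_y) = atan2(-0.050, -0.271) = 190°.

true dip 70°, dip direction 190°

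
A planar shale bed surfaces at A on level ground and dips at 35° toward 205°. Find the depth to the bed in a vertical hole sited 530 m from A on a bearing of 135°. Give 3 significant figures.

127 m

The hole lies 70° from the dip direction, so the down-dip offset is 530 × cos 70° = 181.27 m.
Depth = down-dip offset × tan(dip) = 181.27 × tan 35° = 181.27 × 0.7002
Depth = 126.93 m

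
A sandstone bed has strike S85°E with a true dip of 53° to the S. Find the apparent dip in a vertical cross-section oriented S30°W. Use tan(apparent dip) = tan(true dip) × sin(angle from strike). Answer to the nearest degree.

50°

The strike is S85°E and the section trends S30°W; the acute angle between them is β = 65°.
tan(apparent dip) = tan 53° · sin 65° = 1.2027
apparent dip = arctan 1.2027 = 50.26°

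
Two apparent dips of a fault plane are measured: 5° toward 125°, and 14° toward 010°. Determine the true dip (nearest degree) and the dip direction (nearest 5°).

Represent each trace as a vector plunging at its apparent dip toward its trend (east-north-up frame): v₁ = (0.816, -0.571, -0.087), v₂ = (0.168, 0.956, -0.242).
n = v₁ × v₂ = (0.222, 0.183, 0.876) (taken with n_z > 0).
True dip = arccos(n_z / |n|) = arccos(0.9503) = 18.1°.
Dip direction = atan2(0.222, 0.183) = 50° (azimuth of n's horizontal projection).

true dip 18°, dip direction 050°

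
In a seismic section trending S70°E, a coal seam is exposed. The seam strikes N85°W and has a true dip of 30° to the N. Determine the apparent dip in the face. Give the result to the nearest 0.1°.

8.5°

Angle between strike (N85°W) and section (S70°E): β = 15°.
tan α = tan 30° × sin 15° = 0.5774 × 0.2588 = 0.1494
α = arctan(0.1494) = 8.50°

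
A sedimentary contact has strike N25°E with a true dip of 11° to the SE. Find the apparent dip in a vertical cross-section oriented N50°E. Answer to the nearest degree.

The section lies 25° from the strike.
tan α = tan 11° × sin 25° = 0.1944 × 0.4226 = 0.0821
α = arctan(0.0821) = 4.70°

5°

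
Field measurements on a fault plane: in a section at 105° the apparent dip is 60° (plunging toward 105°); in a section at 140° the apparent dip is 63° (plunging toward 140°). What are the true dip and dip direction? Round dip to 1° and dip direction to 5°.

true dip 63°, dip direction 135°

Represent each trace as a vector plunging at its apparent dip toward its trend (east-north-up frame): v₁ = (0.483, -0.129, -0.866), v₂ = (0.292, -0.348, -0.891).
Cross product v₁ × v₂ gives the pole to the plane: n ∝ (0.186, -0.178, 0.130).
True dip = arccos(n_z / |n|) = arccos(0.4518) = 63.1°.
The horizontal component of n points toward azimuth atan2(n_x, n_y) = 134°, the dip direction.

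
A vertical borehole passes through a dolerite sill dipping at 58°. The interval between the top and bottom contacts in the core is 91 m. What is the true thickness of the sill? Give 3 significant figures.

True thickness t = h · cos(dip) = 91 × cos 58°
t = 91 × 0.5299 = 48.223 m

48.2 m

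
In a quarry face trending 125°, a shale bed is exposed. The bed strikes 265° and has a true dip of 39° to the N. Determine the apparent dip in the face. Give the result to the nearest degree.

27°

Angle between strike (265°) and section (125°): β = 40°.
tan α = tan 39° × sin 40° = 0.8098 × 0.6428 = 0.5205
apparent dip = arctan 0.5205 = 27.50°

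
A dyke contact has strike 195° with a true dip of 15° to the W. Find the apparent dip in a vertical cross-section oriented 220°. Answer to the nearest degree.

The section lies 25° from the strike.
tan(apparent dip) = tan 15° · sin 25° = 0.1132
α = arctan(0.1132) = 6.46°

6°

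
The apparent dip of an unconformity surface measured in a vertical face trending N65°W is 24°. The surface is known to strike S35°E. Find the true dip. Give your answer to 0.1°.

41.7°

The section is 30° from the strike.
tan(true dip) = tan 24° / sin 30° = 0.8905
δ = arctan(0.8905) = 41.68°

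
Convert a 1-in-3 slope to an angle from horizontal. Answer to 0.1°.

18.4°

tan θ = 1/3 = 0.3333
θ = arctan(0.3333) = 18.43°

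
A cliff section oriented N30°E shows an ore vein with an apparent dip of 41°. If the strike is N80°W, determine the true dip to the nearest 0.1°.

The section is 70° from the strike.
tan(true dip) = tan 41° / sin 70° = 0.9251
true dip = arctan 0.9251 = 42.77°

42.8°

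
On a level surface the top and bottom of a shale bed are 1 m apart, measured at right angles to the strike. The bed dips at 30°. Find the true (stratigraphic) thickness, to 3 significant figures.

True thickness t = w · sin(dip) = 1 × sin 30°
t = 1 × 0.5000 = 0.500 m

0.500 m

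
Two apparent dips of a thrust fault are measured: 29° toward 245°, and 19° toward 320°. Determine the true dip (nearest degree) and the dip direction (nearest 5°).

Each apparent-dip line lies in the plane. As unit vectors (x east, y north, z up), v₁ plunges 29°→245° and v₂ plunges 19°→320°.
n = v₁ × v₂ = (-0.471, -0.037, 0.799) (taken with n_z > 0).
True dip = arccos(n_z / |n|) = arccos(0.8605) = 30.6°.
The horizontal component of n points toward azimuth atan2(n_x, n_y) = 266°, the dip direction.

true dip 31°, dip direction 265°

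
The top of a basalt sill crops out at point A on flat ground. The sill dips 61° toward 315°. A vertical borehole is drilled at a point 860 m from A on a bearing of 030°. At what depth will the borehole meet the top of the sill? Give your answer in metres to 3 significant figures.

402 m

The hole lies 75° from the dip direction, so the down-dip offset is 860 × cos 75° = 222.58 m.
Depth = down-dip offset × tan(dip) = 222.58 × tan 61° = 222.58 × 1.8040
Depth = 401.55 m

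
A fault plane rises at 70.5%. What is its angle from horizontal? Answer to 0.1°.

35.2°

tan θ = 70.5/100 = 0.7050
θ = arctan(0.7050) = 35.18°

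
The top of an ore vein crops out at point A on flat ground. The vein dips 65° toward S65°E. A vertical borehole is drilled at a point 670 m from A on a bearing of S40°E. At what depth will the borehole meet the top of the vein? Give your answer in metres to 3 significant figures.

The hole lies 25° from the dip direction, so the down-dip offset is 670 × cos 25° = 607.23 m.
Depth = down-dip offset × tan(dip) = 607.23 × tan 65° = 607.23 × 2.1445
Depth = 1302.20 m

1300 m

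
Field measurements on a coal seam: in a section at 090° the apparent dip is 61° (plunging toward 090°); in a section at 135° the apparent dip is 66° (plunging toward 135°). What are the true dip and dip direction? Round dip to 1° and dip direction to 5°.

true dip 66°, dip direction 125°

The two traces are lines in the plane: v₁ = (sin 90°·cos 61°, cos 90°·cos 61°, −sin 61°), v₂ = (sin 135°·cos 66°, cos 135°·cos 66°, −sin 66°).
The plane normal is n = v₁ × v₂ ∝ (0.252, -0.191, 0.139).
Dip δ = arctan(|n_h|/n_z) = arctan(0.316/0.139) = 66.2°.
Dip direction = atan2(0.252, -0.191) = 127° (azimuth of n's horizontal projection).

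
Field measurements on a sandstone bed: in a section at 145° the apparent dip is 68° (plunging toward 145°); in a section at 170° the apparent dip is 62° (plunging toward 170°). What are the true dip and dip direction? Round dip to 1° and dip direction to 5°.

true dip 69°, dip direction 125°

The two traces are lines in the plane: v₁ = (sin 145°·cos 68°, cos 145°·cos 68°, −sin 68°), v₂ = (sin 170°·cos 62°, cos 170°·cos 62°, −sin 62°).
The plane normal is n = v₁ × v₂ ∝ (0.158, -0.114, 0.074).
Dip δ = arctan(|n_h|/n_z) = arctan(0.195/0.074) = 69.1°.
Dip direction = atan2(0.158, -0.114) = 126° (azimuth of n's horizontal projection).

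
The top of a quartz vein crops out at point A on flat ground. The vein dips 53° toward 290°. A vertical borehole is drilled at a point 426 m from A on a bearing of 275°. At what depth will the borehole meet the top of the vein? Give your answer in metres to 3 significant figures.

The hole lies 15° from the dip direction, so the down-dip offset is 426 × cos 15° = 411.48 m.
Depth = down-dip offset × tan(dip) = 411.48 × tan 53° = 411.48 × 1.3270
Depth = 546.06 m

546 m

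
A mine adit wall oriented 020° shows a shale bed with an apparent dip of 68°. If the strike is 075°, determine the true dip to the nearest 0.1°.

71.7°

The section is 55° from the strike.
tan δ = tan α / sin β = tan 68° / sin 55° = 2.4751 / 0.8192 = 3.0215
δ = arctan(3.0215) = 71.69°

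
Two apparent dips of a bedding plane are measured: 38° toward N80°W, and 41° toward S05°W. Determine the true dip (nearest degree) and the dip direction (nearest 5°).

Each apparent-dip line lies in the plane. As unit vectors (x east, y north, z up), v₁ plunges 38°→N80°W and v₂ plunges 41°→S05°W.
n = v₁ × v₂ = (-0.553, -0.469, 0.592) (taken with n_z > 0).
tan δ = √(n_x²+n_y²)/n_z = 0.725/0.592, so δ = 50.7°.
Dip direction = azimuth of (n_x, n_y) = atan2(-0.553, -0.469) = 230°.

true dip 51°, dip direction 230°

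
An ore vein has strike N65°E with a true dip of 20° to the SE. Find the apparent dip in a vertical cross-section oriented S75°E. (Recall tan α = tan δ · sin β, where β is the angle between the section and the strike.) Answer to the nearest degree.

13°

Angle between strike (N65°E) and section (S75°E): β = 40°.
tan α = tan 20° × sin 40° = 0.3640 × 0.6428 = 0.2340
α = arctan(0.2340) = 13.17°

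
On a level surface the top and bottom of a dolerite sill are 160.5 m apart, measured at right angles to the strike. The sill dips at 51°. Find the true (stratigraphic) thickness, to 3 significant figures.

True thickness t = w · sin(dip) = 160.5 × sin 51°
t = 160.5 × 0.7771 = 124.732 m

125 m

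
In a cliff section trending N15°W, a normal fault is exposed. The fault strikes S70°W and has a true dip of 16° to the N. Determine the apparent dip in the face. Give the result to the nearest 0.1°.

15.9°

The strike is S70°W and the section trends N15°W; the acute angle between them is β = 85°.
tan α = tan 16° × sin 85° = 0.2867 × 0.9962 = 0.2857
α = arctan(0.2857) = 15.94°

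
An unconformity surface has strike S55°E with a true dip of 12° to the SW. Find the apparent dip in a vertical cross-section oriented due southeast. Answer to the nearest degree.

2°

The strike is S55°E and the section trends due southeast; the acute angle between them is β = 10°.
tan α = tan 12° × sin 10° = 0.2126 × 0.1736 = 0.0369
apparent dip = arctan 0.0369 = 2.11°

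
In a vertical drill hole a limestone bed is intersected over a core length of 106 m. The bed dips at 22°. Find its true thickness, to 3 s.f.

98.3 m

True thickness t = h · cos(dip) = 106 × cos 22°
t = 106 × 0.9272 = 98.281 m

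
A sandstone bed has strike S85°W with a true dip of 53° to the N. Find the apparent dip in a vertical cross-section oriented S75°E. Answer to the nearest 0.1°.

The strike is S85°W and the section trends S75°E; the acute angle between them is β = 20°.
tan(apparent dip) = tan 53° · sin 20° = 0.4539
apparent dip = arctan 0.4539 = 24.41°

24.4°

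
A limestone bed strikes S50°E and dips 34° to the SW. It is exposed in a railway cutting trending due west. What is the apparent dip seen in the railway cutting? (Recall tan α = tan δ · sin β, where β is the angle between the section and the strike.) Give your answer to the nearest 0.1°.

The strike is S50°E and the section trends due west; the acute angle between them is β = 40°.
tan(apparent dip) = tan 34° · sin 40° = 0.4336
apparent dip = arctan 0.4336 = 23.44°

23.4°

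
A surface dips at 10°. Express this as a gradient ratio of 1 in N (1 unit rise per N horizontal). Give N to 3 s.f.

1 : N means tan θ = 1/N, so N = 1/tan 10° = 1/0.1763

1 in 5.67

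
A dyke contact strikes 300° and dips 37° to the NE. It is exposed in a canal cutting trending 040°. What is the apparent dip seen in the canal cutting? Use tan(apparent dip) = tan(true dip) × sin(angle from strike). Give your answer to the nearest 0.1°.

The strike is 300° and the section trends 040°; the acute angle between them is β = 80°.
tan(apparent dip) = tan 37° · sin 80° = 0.7421
apparent dip = arctan 0.7421 = 36.58°

36.6°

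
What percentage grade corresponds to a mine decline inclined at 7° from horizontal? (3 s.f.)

12.3%

grade % = 100 × tan 7° = 100 × 0.1228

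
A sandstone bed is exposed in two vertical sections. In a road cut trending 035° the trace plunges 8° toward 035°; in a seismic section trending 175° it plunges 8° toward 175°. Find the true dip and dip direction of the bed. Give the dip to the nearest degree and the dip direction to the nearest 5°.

The two traces are lines in the plane: v₁ = (sin 35°·cos 8°, cos 35°·cos 8°, −sin 8°), v₂ = (sin 175°·cos 8°, cos 175°·cos 8°, −sin 8°).
The plane normal is n = v₁ × v₂ ∝ (0.250, -0.067, 0.630).
Dip δ = arctan(|n_h|/n_z) = arctan(0.259/0.630) = 22.3°.
The horizontal component of n points toward azimuth atan2(n_x, n_y) = 105°, the dip direction.

true dip 22°, dip direction 105°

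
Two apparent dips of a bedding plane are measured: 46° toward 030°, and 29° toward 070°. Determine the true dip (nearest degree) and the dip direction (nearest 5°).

Represent each trace as a vector plunging at its apparent dip toward its trend (east-north-up frame): v₁ = (0.347, 0.602, -0.719), v₂ = (0.822, 0.299, -0.485).
The plane normal is n = v₁ × v₂ ∝ (0.076, 0.423, 0.391).
Dip δ = arctan(|n_h|/n_z) = arctan(0.430/0.391) = 47.7°.
The horizontal component of n points toward azimuth atan2(n_x, n_y) = 10°, the dip direction.

true dip 48°, dip direction 010°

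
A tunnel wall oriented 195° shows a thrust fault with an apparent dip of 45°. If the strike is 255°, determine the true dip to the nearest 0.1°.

β = acute angle between strike 255° and section 195° = 60°.
tan δ = tan α / sin β = tan 45° / sin 60° = 1.0000 / 0.8660 = 1.1547
δ = arctan(1.1547) = 49.11°

49.1°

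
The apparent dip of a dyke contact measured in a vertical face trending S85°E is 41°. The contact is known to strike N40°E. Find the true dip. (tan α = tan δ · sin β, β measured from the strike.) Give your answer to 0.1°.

The section is 55° from the strike.
tan δ = tan α / sin β = tan 41° / sin 55° = 0.8693 / 0.8192 = 1.0612
δ = arctan(1.0612) = 46.70°

46.7°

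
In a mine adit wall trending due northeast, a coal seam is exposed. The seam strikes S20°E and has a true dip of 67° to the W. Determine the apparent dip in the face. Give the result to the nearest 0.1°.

64.9°

The strike is S20°E and the section trends due northeast; the acute angle between them is β = 65°.
tan α = tan 67° × sin 65° = 2.3559 × 0.9063 = 2.1351
α = arctan(2.1351) = 64.90°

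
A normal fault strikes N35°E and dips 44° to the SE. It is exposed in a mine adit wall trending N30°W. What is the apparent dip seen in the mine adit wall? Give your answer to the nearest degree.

41°

Angle between strike (N35°E) and section (N30°W): β = 65°.
tan(apparent dip) = tan 44° · sin 65° = 0.8752
apparent dip = arctan 0.8752 = 41.19°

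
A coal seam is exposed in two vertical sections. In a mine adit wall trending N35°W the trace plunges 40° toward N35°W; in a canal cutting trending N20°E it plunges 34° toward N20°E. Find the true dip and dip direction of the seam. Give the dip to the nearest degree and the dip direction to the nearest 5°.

Represent each trace as a vector plunging at its apparent dip toward its trend (east-north-up frame): v₁ = (-0.439, 0.628, -0.643), v₂ = (0.284, 0.779, -0.559).
The plane normal is n = v₁ × v₂ ∝ (-0.150, 0.428, 0.520).
Dip δ = arctan(|n_h|/n_z) = arctan(0.453/0.520) = 41.1°.
The horizontal component of n points toward azimuth atan2(n_x, n_y) = 341°, the dip direction.

true dip 41°, dip direction 340°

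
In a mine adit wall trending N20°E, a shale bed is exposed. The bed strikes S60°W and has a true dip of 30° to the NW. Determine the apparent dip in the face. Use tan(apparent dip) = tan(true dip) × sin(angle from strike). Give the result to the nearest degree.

Angle between strike (S60°W) and section (N20°E): β = 40°.
tan(apparent dip) = tan 30° · sin 40° = 0.3711
apparent dip = arctan 0.3711 = 20.36°

20°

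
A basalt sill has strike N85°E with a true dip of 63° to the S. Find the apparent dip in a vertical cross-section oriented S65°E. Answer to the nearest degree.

44°

Angle between strike (N85°E) and section (S65°E): β = 30°.
tan(apparent dip) = tan 63° · sin 30° = 0.9813
apparent dip = arctan 0.9813 = 44.46°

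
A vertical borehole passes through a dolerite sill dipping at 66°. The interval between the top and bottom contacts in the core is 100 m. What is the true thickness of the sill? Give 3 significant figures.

40.7 m

True thickness t = h · cos(dip) = 100 × cos 66°
t = 100 × 0.4067 = 40.674 m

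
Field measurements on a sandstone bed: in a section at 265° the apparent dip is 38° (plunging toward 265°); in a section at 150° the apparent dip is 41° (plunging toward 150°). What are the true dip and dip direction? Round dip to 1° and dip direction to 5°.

Each apparent-dip line lies in the plane. As unit vectors (x east, y north, z up), v₁ plunges 38°→265° and v₂ plunges 41°→150°.
n = v₁ × v₂ = (-0.357, -0.747, 0.539) (taken with n_z > 0).
Dip δ = arctan(|n_h|/n_z) = arctan(0.828/0.539) = 56.9°.
Dip direction = azimuth of (n_x, n_y) = atan2(-0.357, -0.747) = 206°.

true dip 57°, dip direction 205°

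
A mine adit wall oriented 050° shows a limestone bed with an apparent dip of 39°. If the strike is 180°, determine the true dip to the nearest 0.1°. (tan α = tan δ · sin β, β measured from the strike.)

β = acute angle between strike 180° and section 050° = 50°.
tan δ = tan α / sin β = tan 39° / sin 50° = 0.8098 / 0.7660 = 1.0571
true dip = arctan 1.0571 = 46.59°

46.6°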